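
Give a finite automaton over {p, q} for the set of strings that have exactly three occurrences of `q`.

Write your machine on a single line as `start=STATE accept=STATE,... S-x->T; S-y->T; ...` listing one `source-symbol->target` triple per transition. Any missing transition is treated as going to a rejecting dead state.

Only the number of `q`s matters, and only up to 4. Make a chain S0 → S1 → S2 → S3 → S4 advanced by each `q` (with S4 absorbing); every other symbol self-loops. The accepting set is {S3}.
With 5 states:
        p   q  
>  S0   S0  S1 
   S1   S1  S2 
   S2   S2  S3 
 * S3   S3  S4 
   S4   S4  S4 
(> = start, * = accepting)

start=S0; accept=S3; S0-p->S0; S0-q->S1; S1-p->S1; S1-q->S2; S2-p->S2; S2-q->S3; S3-p->S3; S3-q->S4; S4-p->S4; S4-q->S4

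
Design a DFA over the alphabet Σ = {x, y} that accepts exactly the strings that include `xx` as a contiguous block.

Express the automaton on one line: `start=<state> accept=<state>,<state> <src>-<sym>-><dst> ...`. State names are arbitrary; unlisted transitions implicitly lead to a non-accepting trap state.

Track how much of `xx` has been matched so far: state q0 is no progress, q2 is the absorbing accept state reached once `xx` has occurred. Intermediate states record partial matches; on a mismatch, fall back to the longest reusable overlap.
3 states suffice.
        x   y  
>  q0   q1  q0 
   q1   q2  q0 
 * q2   q2  q2 
(> = start, * = accepting)

start=q0 accept=q2 q0-x->q1 q0-y->q0 q1-x->q2 q1-y->q0 q2-x->q2 q2-y->q2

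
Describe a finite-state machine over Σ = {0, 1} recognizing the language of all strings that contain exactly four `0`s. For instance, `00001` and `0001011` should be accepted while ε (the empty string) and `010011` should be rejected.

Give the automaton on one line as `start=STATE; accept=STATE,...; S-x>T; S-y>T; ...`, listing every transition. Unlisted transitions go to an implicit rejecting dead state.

Only the number of `0`s matters, and only up to 5. Make a chain q0 → q1 → q2 → q3 → q4 → q5 advanced by each `0` (with q5 absorbing); every other symbol self-loops. The accepting set is {q4}.
6 states suffice.
        0   1  
>  q0   q1  q0 
   q1   q2  q1 
   q2   q3  q2 
   q3   q4  q3 
 * q4   q5  q4 
   q5   q5  q5 
(> = start, * = accepting)

start=q0; accept=q4; q0-0>q1; q0-1>q0; q1-0>q2; q1-1>q1; q2-0>q3; q2-1>q2; q3-0>q4; q3-1>q3; q4-0>q5; q4-1>q4; q5-0>q5; q5-1>q5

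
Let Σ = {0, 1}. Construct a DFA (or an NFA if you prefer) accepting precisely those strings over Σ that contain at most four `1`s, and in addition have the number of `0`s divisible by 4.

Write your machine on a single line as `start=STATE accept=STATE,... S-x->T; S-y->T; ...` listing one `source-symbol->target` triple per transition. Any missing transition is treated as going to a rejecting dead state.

start=s0; accept=s0,s2,s5,s9,s13; s0-0->s1; s0-1->s2; s1-0->s3; s1-1->s4; s2-0->s4; s2-1->s5; s3-0->s6; s3-1->s7; s4-0->s7; s4-1->s8; s5-0->s8; s5-1->s9; s6-0->s0; s6-1->s10; s7-0->s10; s7-1->s11; s8-0->s11; s8-1->s12; s9-0->s12; s9-1->s13; s10-0->s2; s10-1->s14; s11-0->s14; s11-1->s15; s12-0->s15; s12-1->s16; s13-0->s16; s13-1->s17; s14-0->s5; s14-1->s18; s15-0->s18; s15-1->s19; s16-0->s19; s16-1->s17; s17-0->s17; s17-1->s17; s18-0->s9; s18-1->s20; s19-0->s20; s19-1->s17; s20-0->s13; s20-1->s17

Run two small machines in parallel and take their product. The first has 6 states tracking the count of `1`s, saturating at 5; the second has 4 states tracking the count of `0`s modulo 4. A product state is a pair (one from each), accepting exactly when both do. After merging equivalent states the machine shrinks.
          0    1  
>* s0     s1   s2 
   s1     s3   s4 
 * s2     s4   s5 
   s3     s6   s7 
   s4     s7   s8 
 * s5     s8   s9 
   s6     s0  s10 
   s7    s10  s11 
   s8    s11  s12 
 * s9    s12  s13 
   s10    s2  s14 
   s11   s14  s15 
   s12   s15  s16 
 * s13   s16  s17 
   s14    s5  s18 
   s15   s18  s19 
   s16   s19  s17 
   s17   s17  s17 
   s18    s9  s20 
   s19   s20  s17 
   s20   s13  s17 
(> = start, * = accepting)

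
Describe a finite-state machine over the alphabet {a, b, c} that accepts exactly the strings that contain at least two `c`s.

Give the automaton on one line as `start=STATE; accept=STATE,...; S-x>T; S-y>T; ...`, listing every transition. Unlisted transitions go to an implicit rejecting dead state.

Only the number of `c`s matters, and only up to 3. Make a chain S0 → S1 → S2 → S3 advanced by each `c` (with S3 absorbing); every other symbol self-loops. The accepting set is {S2, S3}.
        a   b   c  
>  S0   S0  S0  S1 
   S1   S1  S1  S2 
 * S2   S2  S2  S3 
 * S3   S3  S3  S3 
(> = start, * = accepting)

start=S0; accept=S2,S3; S0-a>S0; S0-b>S0; S0-c>S1; S1-a>S1; S1-b>S1; S1-c>S2; S2-a>S2; S2-b>S2; S2-c>S3; S3-a>S3; S3-b>S3; S3-c>S3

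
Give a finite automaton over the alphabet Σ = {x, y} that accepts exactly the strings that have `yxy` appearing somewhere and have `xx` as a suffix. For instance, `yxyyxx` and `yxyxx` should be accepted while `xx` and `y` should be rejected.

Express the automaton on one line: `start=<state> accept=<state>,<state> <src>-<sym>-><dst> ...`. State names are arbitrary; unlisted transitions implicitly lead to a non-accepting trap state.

start=A accept=F A-x->A A-y->B B-x->C B-y->B C-x->A C-y->D D-x->E D-y->D E-x->F E-y->D F-x->F F-y->D

Handle the two conditions separately and then intersect. The first has 4 states tracking whether and how much of `yxy` has been seen; the second has 3 states tracking how much of the suffix `xx` has currently been matched. A product state is a pair (one from each), accepting exactly when both do. Equivalent product states are then merged.
       x  y 
>  A   A  B 
   B   C  B 
   C   A  D 
   D   E  D 
   E   F  D 
 * F   F  D 
(> = start, * = accepting)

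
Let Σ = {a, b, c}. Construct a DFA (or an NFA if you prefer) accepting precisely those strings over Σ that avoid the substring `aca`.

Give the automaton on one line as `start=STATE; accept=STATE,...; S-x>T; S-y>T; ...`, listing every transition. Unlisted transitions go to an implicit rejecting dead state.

Track partial matches of the forbidden pattern `aca`. State q3 is a dead state reached once `aca` has occurred; every other state accepts. q0 means no part of `aca` is currently matched.
With 4 states:
        a   b   c  
>* q0   q1  q0  q0 
 * q1   q1  q0  q2 
 * q2   q3  q0  q0 
   q3   q3  q3  q3 
(> = start, * = accepting)

start=q0; accept=q0,q1,q2; q0-a>q1; q0-b>q0; q0-c>q0; q1-a>q1; q1-b>q0; q1-c>q2; q2-a>q3; q2-b>q0; q2-c>q0; q3-a>q3; q3-b>q3; q3-c>q3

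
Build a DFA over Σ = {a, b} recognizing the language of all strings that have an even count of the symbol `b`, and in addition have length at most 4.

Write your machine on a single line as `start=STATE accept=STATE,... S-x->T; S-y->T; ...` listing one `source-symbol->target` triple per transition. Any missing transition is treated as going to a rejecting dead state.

Build one automaton per condition and run them in lockstep. The first has 2 states tracking the count of `b`s modulo 2; the second has 6 states tracking the input length, saturating at 5. A product state is a pair (one from each), accepting exactly when both do. Equivalent product states are then merged.
9 states suffice.
        a   b  
>* s0   s1  s2 
 * s1   s3  s4 
   s2   s4  s3 
 * s3   s5  s6 
   s4   s6  s5 
 * s5   s7  s8 
   s6   s8  s7 
 * s7   s8  s8 
   s8   s8  s8 
(> = start, * = accepting)

start=s0; accept=s0,s1,s3,s5,s7; s0-a->s1; s0-b->s2; s1-a->s3; s1-b->s4; s2-a->s4; s2-b->s3; s3-a->s5; s3-b->s6; s4-a->s6; s4-b->s5; s5-a->s7; s5-b->s8; s6-a->s8; s6-b->s7; s7-a->s8; s7-b->s8; s8-a->s8; s8-b->s8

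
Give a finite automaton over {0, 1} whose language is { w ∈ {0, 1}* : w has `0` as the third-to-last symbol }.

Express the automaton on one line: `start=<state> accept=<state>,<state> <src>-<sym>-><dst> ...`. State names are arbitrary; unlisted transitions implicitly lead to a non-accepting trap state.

start=A accept=H,I,J,K A-0->B A-1->C B-0->D B-1->E C-0->F C-1->G D-0->H D-1->I E-0->J E-1->K F-0->L F-1->M G-0->N G-1->O H-0->H H-1->I I-0->J I-1->K J-0->L J-1->M K-0->N K-1->O L-0->H L-1->I M-0->J M-1->K N-0->L N-1->M O-0->N O-1->O

Because acceptance depends on a position counted from the end, the machine has to buffer the most recent 3 symbols. Make each state the string of the last up-to-3 symbols read; on input `x` shift the window left and append `x`. Accept when the buffered window has length 3 and begins with `0`.
With 15 states:
       0  1 
>  A   B  C 
   B   D  E 
   C   F  G 
   D   H  I 
   E   J  K 
   F   L  M 
   G   N  O 
 * H   H  I 
 * I   J  K 
 * J   L  M 
 * K   N  O 
   L   H  I 
   M   J  K 
   N   L  M 
   O   N  O 
(> = start, * = accepting)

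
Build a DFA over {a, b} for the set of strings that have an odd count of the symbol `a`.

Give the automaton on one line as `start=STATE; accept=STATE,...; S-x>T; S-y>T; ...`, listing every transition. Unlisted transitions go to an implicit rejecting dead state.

start=q0; accept=q1; q0-a>q1; q0-b>q0; q1-a>q0; q1-b>q1

Keep the running count of `a`s modulo 2: each `a` advances along the cycle q0 → q1 → q0 while other symbols loop. Accept at q1.
A 2-state machine:
        a   b  
>  q0   q1  q0 
 * q1   q0  q1 
(> = start, * = accepting)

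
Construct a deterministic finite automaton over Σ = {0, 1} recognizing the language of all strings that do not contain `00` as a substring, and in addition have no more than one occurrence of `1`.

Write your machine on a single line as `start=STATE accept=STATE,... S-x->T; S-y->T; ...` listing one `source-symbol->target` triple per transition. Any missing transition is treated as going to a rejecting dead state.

start=A; accept=A,B,C,E; A-0->B; A-1->C; B-0->D; B-1->C; C-0->E; C-1->D; D-0->D; D-1->D; E-0->D; E-1->D

Run two small machines in parallel and take their product. One (3 states) tracks partial matches of the forbidden pattern `00`; the other (3 states) tracks the count of `1`s, saturating at 2. Each combined state is a pair, one component from each; accept when both components accept. After merging equivalent states the machine shrinks.
A 5-state machine:
       0  1 
>* A   B  C 
 * B   D  C 
 * C   E  D 
   D   D  D 
 * E   D  D 
(> = start, * = accepting)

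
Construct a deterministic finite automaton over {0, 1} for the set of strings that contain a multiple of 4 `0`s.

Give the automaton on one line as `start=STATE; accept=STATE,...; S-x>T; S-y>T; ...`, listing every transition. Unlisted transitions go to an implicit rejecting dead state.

Keep the running count of `0`s modulo 4: each `0` advances along the cycle A → B → C → D → A while other symbols loop. Accept at A.
4 states suffice.
       0  1 
>* A   B  A 
   B   C  B 
   C   D  C 
   D   A  D 
(> = start, * = accepting)

start=A; accept=A; A-0>B; A-1>A; B-0>C; B-1>B; C-0>D; C-1>C; D-0>A; D-1>D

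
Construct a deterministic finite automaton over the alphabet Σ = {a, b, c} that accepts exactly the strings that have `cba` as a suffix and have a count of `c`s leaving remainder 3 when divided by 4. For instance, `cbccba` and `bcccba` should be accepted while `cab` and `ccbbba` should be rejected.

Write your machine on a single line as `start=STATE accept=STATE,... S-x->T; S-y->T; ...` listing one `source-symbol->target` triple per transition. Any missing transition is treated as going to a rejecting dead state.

Handle the two conditions separately and then intersect. The first has 4 states tracking how much of the suffix `cba` has currently been matched; the second has 4 states tracking the count of `c`s modulo 4. A product state is a pair (one from each), accepting exactly when both do. After merging equivalent states the machine shrinks.
7 states suffice.
        a   b   c  
>  q0   q0  q0  q1 
   q1   q1  q1  q2 
   q2   q2  q2  q3 
   q3   q4  q5  q0 
   q4   q4  q4  q0 
   q5   q6  q4  q0 
 * q6   q4  q4  q0 
(> = start, * = accepting)

start=q0; accept=q6; q0-a->q0; q0-b->q0; q0-c->q1; q1-a->q1; q1-b->q1; q1-c->q2; q2-a->q2; q2-b->q2; q2-c->q3; q3-a->q4; q3-b->q5; q3-c->q0; q4-a->q4; q4-b->q4; q4-c->q0; q5-a->q6; q5-b->q4; q5-c->q0; q6-a->q4; q6-b->q4; q6-c->q0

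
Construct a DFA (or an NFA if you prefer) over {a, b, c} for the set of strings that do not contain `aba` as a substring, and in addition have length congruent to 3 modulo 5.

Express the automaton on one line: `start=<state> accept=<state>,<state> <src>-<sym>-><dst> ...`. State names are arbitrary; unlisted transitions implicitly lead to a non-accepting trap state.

start=q0 accept=q6,q7,q8 q0-a->q1 q0-b->q2 q0-c->q2 q1-a->q3 q1-b->q4 q1-c->q5 q2-a->q3 q2-b->q5 q2-c->q5 q3-a->q6 q3-b->q7 q3-c->q8 q4-a->q9 q4-b->q8 q4-c->q8 q5-a->q6 q5-b->q8 q5-c->q8 q6-a->q10 q6-b->q11 q6-c->q12 q7-a->q9 q7-b->q12 q7-c->q12 q8-a->q10 q8-b->q12 q8-c->q12 q9-a->q9 q9-b->q9 q9-c->q9 q10-a->q13 q10-b->q14 q10-c->q0 q11-a->q9 q11-b->q0 q11-c->q0 q12-a->q13 q12-b->q0 q12-c->q0 q13-a->q1 q13-b->q15 q13-c->q2 q14-a->q9 q14-b->q2 q14-c->q2 q15-a->q9 q15-b->q5 q15-c->q5

Handle the two conditions separately and then intersect. One (4 states) tracks partial matches of the forbidden pattern `aba`; the other (5 states) tracks the input length modulo 5. Each combined state is a pair, one component from each; accept when both components accept. Equivalent product states are then merged.
16 states suffice.
          a    b    c  
>  q0     q1   q2   q2 
   q1     q3   q4   q5 
   q2     q3   q5   q5 
   q3     q6   q7   q8 
   q4     q9   q8   q8 
   q5     q6   q8   q8 
 * q6    q10  q11  q12 
 * q7     q9  q12  q12 
 * q8    q10  q12  q12 
   q9     q9   q9   q9 
   q10   q13  q14   q0 
   q11    q9   q0   q0 
   q12   q13   q0   q0 
   q13    q1  q15   q2 
   q14    q9   q2   q2 
   q15    q9   q5   q5 
(> = start, * = accepting)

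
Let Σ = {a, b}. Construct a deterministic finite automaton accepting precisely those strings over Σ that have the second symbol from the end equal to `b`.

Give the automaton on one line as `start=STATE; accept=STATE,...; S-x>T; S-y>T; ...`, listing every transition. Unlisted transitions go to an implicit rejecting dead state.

start=q0; accept=q5,q6; q0-a>q1; q0-b>q2; q1-a>q3; q1-b>q4; q2-a>q5; q2-b>q6; q3-a>q3; q3-b>q4; q4-a>q5; q4-b>q6; q5-a>q3; q5-b>q4; q6-a>q5; q6-b>q6

Because acceptance depends on a position counted from the end, the machine has to buffer the most recent 2 symbols. Make each state the string of the last up-to-2 symbols read; on input `x` shift the window left and append `x`. Accept when the buffered window has length 2 and begins with `b`.
A 7-state machine:
        a   b  
>  q0   q1  q2 
   q1   q3  q4 
   q2   q5  q6 
   q3   q3  q4 
   q4   q5  q6 
 * q5   q3  q4 
 * q6   q5  q6 
(> = start, * = accepting)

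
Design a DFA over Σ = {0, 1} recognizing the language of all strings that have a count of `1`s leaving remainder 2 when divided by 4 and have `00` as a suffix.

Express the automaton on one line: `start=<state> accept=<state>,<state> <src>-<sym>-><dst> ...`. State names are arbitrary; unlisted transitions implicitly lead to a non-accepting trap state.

start=q0 accept=q5 q0-0->q0 q0-1->q1 q1-0->q1 q1-1->q2 q2-0->q3 q2-1->q4 q3-0->q5 q3-1->q4 q4-0->q4 q4-1->q0 q5-0->q5 q5-1->q4

Build one automaton per condition and run them in lockstep. The first has 4 states tracking the count of `1`s modulo 4; the second has 3 states tracking how much of the suffix `00` has currently been matched. A product state is a pair (one from each), accepting exactly when both do. Minimizing collapses redundant product states.
6 states suffice.
        0   1  
>  q0   q0  q1 
   q1   q1  q2 
   q2   q3  q4 
   q3   q5  q4 
   q4   q4  q0 
 * q5   q5  q4 
(> = start, * = accepting)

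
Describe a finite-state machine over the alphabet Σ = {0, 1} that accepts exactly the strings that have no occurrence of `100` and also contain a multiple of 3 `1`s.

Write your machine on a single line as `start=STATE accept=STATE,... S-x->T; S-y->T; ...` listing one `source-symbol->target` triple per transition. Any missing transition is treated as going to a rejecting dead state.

start=A; accept=A,G,H; A-0->A; A-1->B; B-0->C; B-1->D; C-0->E; C-1->D; D-0->F; D-1->G; E-0->E; E-1->E; F-0->E; F-1->G; G-0->H; G-1->B; H-0->E; H-1->B

Build one automaton per condition and run them in lockstep. One (4 states) tracks partial matches of the forbidden pattern `100`; the other (3 states) tracks the count of `1`s modulo 3. Each combined state is a pair, one component from each; accept when both components accept. After merging equivalent states the machine shrinks.
       0  1 
>* A   A  B 
   B   C  D 
   C   E  D 
   D   F  G 
   E   E  E 
   F   E  G 
 * G   H  B 
 * H   E  B 
(> = start, * = accepting)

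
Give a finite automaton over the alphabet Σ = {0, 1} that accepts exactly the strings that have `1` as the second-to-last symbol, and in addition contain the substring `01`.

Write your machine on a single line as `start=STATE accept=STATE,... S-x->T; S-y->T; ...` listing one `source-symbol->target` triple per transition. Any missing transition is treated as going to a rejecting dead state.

start=q0; accept=q3,q4; q0-0->q1; q0-1->q0; q1-0->q1; q1-1->q2; q2-0->q3; q2-1->q4; q3-0->q1; q3-1->q2; q4-0->q3; q4-1->q4

Run two small machines in parallel and take their product. The first has 7 states tracking the last 2 symbols read; the second has 3 states tracking whether and how much of `01` has been seen. A product state is a pair (one from each), accepting exactly when both do. Minimizing collapses redundant product states.
With 5 states:
        0   1  
>  q0   q1  q0 
   q1   q1  q2 
   q2   q3  q4 
 * q3   q1  q2 
 * q4   q3  q4 
(> = start, * = accepting)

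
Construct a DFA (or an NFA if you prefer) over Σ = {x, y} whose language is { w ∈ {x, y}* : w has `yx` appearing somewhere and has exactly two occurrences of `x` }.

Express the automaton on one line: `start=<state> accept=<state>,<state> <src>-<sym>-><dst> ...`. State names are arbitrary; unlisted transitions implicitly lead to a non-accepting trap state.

Handle the two conditions separately and then intersect. One (3 states) tracks whether and how much of `yx` has been seen; the other (4 states) tracks the count of `x`s, saturating at 3. Each combined state is a pair, one component from each; accept when both components accept. Minimizing collapses redundant product states.
With 6 states:
        x   y  
>  S0   S1  S2 
   S1   S3  S4 
   S2   S4  S2 
   S3   S3  S3 
   S4   S5  S4 
 * S5   S3  S5 
(> = start, * = accepting)

start=S0 accept=S5 S0-x->S1 S0-y->S2 S1-x->S3 S1-y->S4 S2-x->S4 S2-y->S2 S3-x->S3 S3-y->S3 S4-x->S5 S4-y->S4 S5-x->S3 S5-y->S5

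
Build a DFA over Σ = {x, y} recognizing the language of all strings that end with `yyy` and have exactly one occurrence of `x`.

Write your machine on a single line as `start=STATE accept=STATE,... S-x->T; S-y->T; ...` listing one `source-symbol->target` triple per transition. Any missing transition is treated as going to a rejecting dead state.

Run two small machines in parallel and take their product. One (4 states) tracks how much of the suffix `yyy` has currently been matched; the other (3 states) tracks the count of `x`s, saturating at 2. Each combined state is a pair, one component from each; accept when both components accept.
          x    y  
>  s0     s1   s2 
   s1     s3   s4 
   s2     s1   s5 
   s3     s3   s6 
   s4     s3   s7 
   s5     s1   s8 
   s6     s3   s9 
   s7     s3  s10 
   s8     s1   s8 
   s9     s3  s11 
 * s10    s3  s10 
   s11    s3  s11 
(> = start, * = accepting)

start=s0; accept=s10; s0-x->s1; s0-y->s2; s1-x->s3; s1-y->s4; s2-x->s1; s2-y->s5; s3-x->s3; s3-y->s6; s4-x->s3; s4-y->s7; s5-x->s1; s5-y->s8; s6-x->s3; s6-y->s9; s7-x->s3; s7-y->s10; s8-x->s1; s8-y->s8; s9-x->s3; s9-y->s11; s10-x->s3; s10-y->s10; s11-x->s3; s11-y->s11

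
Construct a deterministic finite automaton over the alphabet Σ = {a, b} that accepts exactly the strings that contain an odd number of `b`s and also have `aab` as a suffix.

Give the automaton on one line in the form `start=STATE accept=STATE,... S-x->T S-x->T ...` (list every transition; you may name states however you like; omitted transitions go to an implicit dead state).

Build one automaton per condition and run them in lockstep. The first has 2 states tracking the count of `b`s modulo 2; the second has 4 states tracking how much of the suffix `aab` has currently been matched. A product state is a pair (one from each), accepting exactly when both do.
An 8-state machine:
        a   b  
>  q0   q1  q2 
   q1   q3  q2 
   q2   q4  q0 
   q3   q3  q5 
   q4   q6  q0 
 * q5   q4  q0 
   q6   q6  q7 
   q7   q1  q2 
(> = start, * = accepting)

start=q0 accept=q5 q0-a->q1 q0-b->q2 q1-a->q3 q1-b->q2 q2-a->q4 q2-b->q0 q3-a->q3 q3-b->q5 q4-a->q6 q4-b->q0 q5-a->q4 q5-b->q0 q6-a->q6 q6-b->q7 q7-a->q1 q7-b->q2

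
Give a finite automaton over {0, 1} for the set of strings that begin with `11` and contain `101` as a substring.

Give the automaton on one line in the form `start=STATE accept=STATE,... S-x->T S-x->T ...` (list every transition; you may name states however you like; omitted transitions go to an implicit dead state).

start=q0 accept=q6 q0-0->q1 q0-1->q2 q1-0->q1 q1-1->q1 q2-0->q1 q2-1->q3 q3-0->q4 q3-1->q3 q4-0->q5 q4-1->q6 q5-0->q5 q5-1->q3 q6-0->q6 q6-1->q6

Run two small machines in parallel and take their product. One (4 states) tracks whether the input so far still matches the prefix `11`; the other (4 states) tracks whether and how much of `101` has been seen. Each combined state is a pair, one component from each; accept when both components accept. After merging equivalent states the machine shrinks.
A 7-state machine:
        0   1  
>  q0   q1  q2 
   q1   q1  q1 
   q2   q1  q3 
   q3   q4  q3 
   q4   q5  q6 
   q5   q5  q3 
 * q6   q6  q6 
(> = start, * = accepting)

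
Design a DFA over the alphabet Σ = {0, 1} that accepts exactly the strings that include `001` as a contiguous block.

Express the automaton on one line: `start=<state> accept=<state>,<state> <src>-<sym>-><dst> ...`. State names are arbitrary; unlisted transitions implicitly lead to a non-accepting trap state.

States s0..s2 record the length of the longest prefix of `001` that matches the current input suffix. Reaching s3 means `001` has been seen, and we stay there forever. Accept from s3.
A 4-state machine:
        0   1  
>  s0   s1  s0 
   s1   s2  s0 
   s2   s2  s3 
 * s3   s3  s3 
(> = start, * = accepting)

start=s0 accept=s3 s0-0->s1 s0-1->s0 s1-0->s2 s1-1->s0 s2-0->s2 s2-1->s3 s3-0->s3 s3-1->s3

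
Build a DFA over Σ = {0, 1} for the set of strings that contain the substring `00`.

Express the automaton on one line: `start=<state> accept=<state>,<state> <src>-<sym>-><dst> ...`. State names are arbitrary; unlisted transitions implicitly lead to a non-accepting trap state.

start=A accept=C A-0->B A-1->A B-0->C B-1->A C-0->C C-1->C

Track how much of `00` has been matched so far: state A is no progress, C is the absorbing accept state reached once `00` has occurred. Intermediate states record partial matches; on a mismatch, fall back to the longest reusable overlap.
With 3 states:
       0  1 
>  A   B  A 
   B   C  A 
 * C   C  C 
(> = start, * = accepting)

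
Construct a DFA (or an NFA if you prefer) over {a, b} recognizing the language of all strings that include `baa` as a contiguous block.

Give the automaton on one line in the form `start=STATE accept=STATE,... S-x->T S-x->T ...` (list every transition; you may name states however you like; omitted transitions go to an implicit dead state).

start=S0 accept=S3 S0-a->S0 S0-b->S1 S1-a->S2 S1-b->S1 S2-a->S3 S2-b->S1 S3-a->S3 S3-b->S3

States S0..S2 record the length of the longest prefix of `baa` that matches the current input suffix. Reaching S3 means `baa` has been seen, and we stay there forever. Accept from S3.
With 4 states:
        a   b  
>  S0   S0  S1 
   S1   S2  S1 
   S2   S3  S1 
 * S3   S3  S3 
(> = start, * = accepting)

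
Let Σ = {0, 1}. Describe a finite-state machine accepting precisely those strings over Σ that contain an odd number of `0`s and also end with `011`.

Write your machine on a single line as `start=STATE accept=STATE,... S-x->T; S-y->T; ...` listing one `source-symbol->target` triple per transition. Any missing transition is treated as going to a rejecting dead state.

Handle the two conditions separately and then intersect. The first has 2 states tracking the count of `0`s modulo 2; the second has 4 states tracking how much of the suffix `011` has currently been matched. A product state is a pair (one from each), accepting exactly when both do. Equivalent product states are then merged.
With 5 states:
        0   1  
>  s0   s1  s0 
   s1   s0  s2 
   s2   s0  s3 
 * s3   s0  s4 
   s4   s0  s4 
(> = start, * = accepting)

start=s0; accept=s3; s0-0->s1; s0-1->s0; s1-0->s0; s1-1->s2; s2-0->s0; s2-1->s3; s3-0->s0; s3-1->s4; s4-0->s0; s4-1->s4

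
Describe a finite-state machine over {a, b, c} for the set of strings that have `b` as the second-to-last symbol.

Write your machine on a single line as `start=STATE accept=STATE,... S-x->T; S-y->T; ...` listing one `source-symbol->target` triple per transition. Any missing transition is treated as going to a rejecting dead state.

A DFA must remember the last 2 symbols (since which symbol is second-to-last isn't known until the input ends). Use one state per possible window of the last ≤2 symbols; accept from those whose window starts with `b`.
          a    b    c  
>  s0     s1   s2   s3 
   s1     s4   s5   s6 
   s2     s7   s8   s9 
   s3    s10  s11  s12 
   s4     s4   s5   s6 
   s5     s7   s8   s9 
   s6    s10  s11  s12 
 * s7     s4   s5   s6 
 * s8     s7   s8   s9 
 * s9    s10  s11  s12 
   s10    s4   s5   s6 
   s11    s7   s8   s9 
   s12   s10  s11  s12 
(> = start, * = accepting)

start=s0; accept=s7,s8,s9; s0-a->s1; s0-b->s2; s0-c->s3; s1-a->s4; s1-b->s5; s1-c->s6; s2-a->s7; s2-b->s8; s2-c->s9; s3-a->s10; s3-b->s11; s3-c->s12; s4-a->s4; s4-b->s5; s4-c->s6; s5-a->s7; s5-b->s8; s5-c->s9; s6-a->s10; s6-b->s11; s6-c->s12; s7-a->s4; s7-b->s5; s7-c->s6; s8-a->s7; s8-b->s8; s8-c->s9; s9-a->s10; s9-b->s11; s9-c->s12; s10-a->s4; s10-b->s5; s10-c->s6; s11-a->s7; s11-b->s8; s11-c->s9; s12-a->s10; s12-b->s11; s12-c->s12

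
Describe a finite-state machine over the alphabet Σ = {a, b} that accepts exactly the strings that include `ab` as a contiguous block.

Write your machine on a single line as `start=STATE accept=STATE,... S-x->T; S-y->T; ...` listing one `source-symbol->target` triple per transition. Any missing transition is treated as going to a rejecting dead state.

start=q0; accept=q2; q0-a->q1; q0-b->q0; q1-a->q1; q1-b->q2; q2-a->q2; q2-b->q2

States q0..q1 record the length of the longest prefix of `ab` that matches the current input suffix. Reaching q2 means `ab` has been seen, and we stay there forever. Accept from q2.
A 3-state machine:
        a   b  
>  q0   q1  q0 
   q1   q1  q2 
 * q2   q2  q2 
(> = start, * = accepting)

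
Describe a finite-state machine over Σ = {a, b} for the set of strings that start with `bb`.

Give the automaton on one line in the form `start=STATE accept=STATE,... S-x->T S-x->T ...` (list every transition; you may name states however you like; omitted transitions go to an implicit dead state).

Walk along `bb` while the input agrees: from S0 take `b` to S1, and so on. Any deviation drops to the rejecting sink S3. Once S2 is reached the prefix is confirmed and every continuation is accepted.
4 states suffice.
        a   b  
>  S0   S3  S1 
   S1   S3  S2 
 * S2   S2  S2 
   S3   S3  S3 
(> = start, * = accepting)

start=S0 accept=S2 S0-a->S3 S0-b->S1 S1-a->S3 S1-b->S2 S2-a->S2 S2-b->S2 S3-a->S3 S3-b->S3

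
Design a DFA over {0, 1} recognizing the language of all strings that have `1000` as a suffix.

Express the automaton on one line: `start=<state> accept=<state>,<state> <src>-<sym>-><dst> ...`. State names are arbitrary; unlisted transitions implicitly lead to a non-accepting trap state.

start=s0 accept=s4 s0-0->s0 s0-1->s1 s1-0->s2 s1-1->s1 s2-0->s3 s2-1->s1 s3-0->s4 s3-1->s1 s4-0->s0 s4-1->s1

Remember how much of `1000` the current input suffix matches. State s0 means no match yet; s1 means the last symbol is `1`; s2 means the last 2 symbols are `10`; s3 means the last 3 symbols are `100`; s4 means the last 4 symbols are `1000`. Only s4 accepts. On a mismatch, fall back to the longest proper suffix that is still a prefix of `1000`.
A 5-state machine:
        0   1  
>  s0   s0  s1 
   s1   s2  s1 
   s2   s3  s1 
   s3   s4  s1 
 * s4   s0  s1 
(> = start, * = accepting)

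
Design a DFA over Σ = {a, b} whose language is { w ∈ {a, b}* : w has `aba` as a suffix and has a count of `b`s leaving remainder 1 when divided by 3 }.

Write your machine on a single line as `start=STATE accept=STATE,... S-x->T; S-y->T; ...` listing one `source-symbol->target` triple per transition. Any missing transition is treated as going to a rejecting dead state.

Build one automaton per condition and run them in lockstep. One (4 states) tracks how much of the suffix `aba` has currently been matched; the other (3 states) tracks the count of `b`s modulo 3. Each combined state is a pair, one component from each; accept when both components accept. After merging equivalent states the machine shrinks.
A 6-state machine:
        a   b  
>  q0   q1  q2 
   q1   q1  q3 
   q2   q2  q4 
   q3   q5  q4 
   q4   q4  q0 
 * q5   q2  q4 
(> = start, * = accepting)

start=q0; accept=q5; q0-a->q1; q0-b->q2; q1-a->q1; q1-b->q3; q2-a->q2; q2-b->q4; q3-a->q5; q3-b->q4; q4-a->q4; q4-b->q0; q5-a->q2; q5-b->q4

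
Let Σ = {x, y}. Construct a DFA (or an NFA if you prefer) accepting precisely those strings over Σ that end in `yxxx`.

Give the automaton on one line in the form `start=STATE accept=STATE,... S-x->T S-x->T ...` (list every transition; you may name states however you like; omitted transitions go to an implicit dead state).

start=S0 accept=S4 S0-x->S0 S0-y->S1 S1-x->S2 S1-y->S1 S2-x->S3 S2-y->S1 S3-x->S4 S3-y->S1 S4-x->S0 S4-y->S1

Let each state record the length of the longest suffix of the input read so far that is also a prefix of `yxxx`. S1 means the last symbol is `y`; S2 means the last 2 symbols are `yx`; S3 means the last 3 symbols are `yxx`; S4 means the last 4 symbols are `yxxx`. Accept only at S4, where the string currently ends in `yxxx`.
A 5-state machine:
        x   y  
>  S0   S0  S1 
   S1   S2  S1 
   S2   S3  S1 
   S3   S4  S1 
 * S4   S0  S1 
(> = start, * = accepting)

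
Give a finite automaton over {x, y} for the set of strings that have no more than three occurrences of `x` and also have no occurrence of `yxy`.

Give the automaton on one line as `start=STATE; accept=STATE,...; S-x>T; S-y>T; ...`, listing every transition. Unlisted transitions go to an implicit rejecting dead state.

start=S0; accept=S0,S1,S2,S3,S4,S5,S6,S7,S8,S11,S12; S0-x>S1; S0-y>S2; S1-x>S3; S1-y>S4; S2-x>S5; S2-y>S2; S3-x>S6; S3-y>S7; S4-x>S8; S4-y>S4; S5-x>S3; S5-y>S9; S6-x>S10; S6-y>S11; S7-x>S12; S7-y>S7; S8-x>S6; S8-y>S13; S9-x>S13; S9-y>S9; S10-x>S10; S10-y>S14; S11-x>S15; S11-y>S11; S12-x>S10; S12-y>S16; S13-x>S16; S13-y>S13; S14-x>S15; S14-y>S14; S15-x>S10; S15-y>S17; S16-x>S17; S16-y>S16; S17-x>S17; S17-y>S17

Run two small machines in parallel and take their product. The first has 5 states tracking the count of `x`s, saturating at 4; the second has 4 states tracking partial matches of the forbidden pattern `yxy`. A product state is a pair (one from each), accepting exactly when both do.
          x    y  
>* S0     S1   S2 
 * S1     S3   S4 
 * S2     S5   S2 
 * S3     S6   S7 
 * S4     S8   S4 
 * S5     S3   S9 
 * S6    S10  S11 
 * S7    S12   S7 
 * S8     S6  S13 
   S9    S13   S9 
   S10   S10  S14 
 * S11   S15  S11 
 * S12   S10  S16 
   S13   S16  S13 
   S14   S15  S14 
   S15   S10  S17 
   S16   S17  S16 
   S17   S17  S17 
(> = start, * = accepting)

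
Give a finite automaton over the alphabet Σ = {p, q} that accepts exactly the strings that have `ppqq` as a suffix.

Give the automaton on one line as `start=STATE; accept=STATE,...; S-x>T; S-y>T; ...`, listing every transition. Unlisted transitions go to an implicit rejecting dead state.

start=S0; accept=S4; S0-p>S1; S0-q>S0; S1-p>S2; S1-q>S0; S2-p>S2; S2-q>S3; S3-p>S1; S3-q>S4; S4-p>S1; S4-q>S0

Remember how much of `ppqq` the current input suffix matches. State S0 means no match yet; S1 means the last symbol is `p`; S2 means the last 2 symbols are `pp`; S3 means the last 3 symbols are `ppq`; S4 means the last 4 symbols are `ppqq`. Only S4 accepts. On a mismatch, fall back to the longest proper suffix that is still a prefix of `ppqq`.
        p   q  
>  S0   S1  S0 
   S1   S2  S0 
   S2   S2  S3 
   S3   S1  S4 
 * S4   S1  S0 
(> = start, * = accepting)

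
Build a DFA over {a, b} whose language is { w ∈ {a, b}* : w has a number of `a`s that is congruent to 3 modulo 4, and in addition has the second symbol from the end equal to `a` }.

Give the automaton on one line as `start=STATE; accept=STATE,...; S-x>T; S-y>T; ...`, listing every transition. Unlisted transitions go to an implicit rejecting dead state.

start=S0; accept=S3,S5; S0-a>S1; S0-b>S0; S1-a>S2; S1-b>S1; S2-a>S3; S2-b>S4; S3-a>S0; S3-b>S5; S4-a>S6; S4-b>S4; S5-a>S0; S5-b>S7; S6-a>S0; S6-b>S5; S7-a>S0; S7-b>S7

Handle the two conditions separately and then intersect. One (4 states) tracks the count of `a`s modulo 4; the other (7 states) tracks the last 2 symbols read. Each combined state is a pair, one component from each; accept when both components accept. After merging equivalent states the machine shrinks.
8 states suffice.
        a   b  
>  S0   S1  S0 
   S1   S2  S1 
   S2   S3  S4 
 * S3   S0  S5 
   S4   S6  S4 
 * S5   S0  S7 
   S6   S0  S5 
   S7   S0  S7 
(> = start, * = accepting)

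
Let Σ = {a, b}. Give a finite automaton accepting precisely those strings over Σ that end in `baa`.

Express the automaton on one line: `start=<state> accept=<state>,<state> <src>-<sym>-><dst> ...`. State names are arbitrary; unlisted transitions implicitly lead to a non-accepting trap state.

start=s0 accept=s3 s0-a->s0 s0-b->s1 s1-a->s2 s1-b->s1 s2-a->s3 s2-b->s1 s3-a->s0 s3-b->s1

Remember how much of `baa` the current input suffix matches. State s0 means no match yet; s1 means the last symbol is `b`; s2 means the last 2 symbols are `ba`; s3 means the last 3 symbols are `baa`. Only s3 accepts. On a mismatch, fall back to the longest proper suffix that is still a prefix of `baa`.
4 states suffice.
        a   b  
>  s0   s0  s1 
   s1   s2  s1 
   s2   s3  s1 
 * s3   s0  s1 
(> = start, * = accepting)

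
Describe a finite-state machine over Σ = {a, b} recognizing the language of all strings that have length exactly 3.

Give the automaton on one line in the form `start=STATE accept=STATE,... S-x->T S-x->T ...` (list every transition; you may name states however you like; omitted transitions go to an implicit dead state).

Count input length up to 4: every symbol moves from s0 toward s4, which means 'more than 3' and absorbs. Accept from {s3}.
With 5 states:
        a   b  
>  s0   s1  s1 
   s1   s2  s2 
   s2   s3  s3 
 * s3   s4  s4 
   s4   s4  s4 
(> = start, * = accepting)

start=s0 accept=s3 s0-a->s1 s0-b->s1 s1-a->s2 s1-b->s2 s2-a->s3 s2-b->s3 s3-a->s4 s3-b->s4 s4-a->s4 s4-b->s4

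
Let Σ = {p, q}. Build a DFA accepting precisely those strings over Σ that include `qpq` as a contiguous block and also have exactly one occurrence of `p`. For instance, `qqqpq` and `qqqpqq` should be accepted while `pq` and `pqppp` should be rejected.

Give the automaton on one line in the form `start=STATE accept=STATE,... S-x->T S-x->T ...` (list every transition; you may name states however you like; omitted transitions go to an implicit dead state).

start=S0 accept=S4 S0-p->S1 S0-q->S2 S1-p->S1 S1-q->S1 S2-p->S3 S2-q->S2 S3-p->S1 S3-q->S4 S4-p->S1 S4-q->S4

Build one automaton per condition and run them in lockstep. The first has 4 states tracking whether and how much of `qpq` has been seen; the second has 3 states tracking the count of `p`s, saturating at 2. A product state is a pair (one from each), accepting exactly when both do. Equivalent product states are then merged.
        p   q  
>  S0   S1  S2 
   S1   S1  S1 
   S2   S3  S2 
   S3   S1  S4 
 * S4   S1  S4 
(> = start, * = accepting)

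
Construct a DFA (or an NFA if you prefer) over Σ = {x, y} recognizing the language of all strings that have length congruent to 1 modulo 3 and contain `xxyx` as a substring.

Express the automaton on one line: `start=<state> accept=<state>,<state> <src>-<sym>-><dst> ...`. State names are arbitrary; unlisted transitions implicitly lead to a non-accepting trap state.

start=S0 accept=S11 S0-x->S1 S0-y->S2 S1-x->S3 S1-y->S4 S2-x->S5 S2-y->S4 S3-x->S6 S3-y->S7 S4-x->S8 S4-y->S0 S5-x->S6 S5-y->S0 S6-x->S9 S6-y->S10 S7-x->S11 S7-y->S2 S8-x->S9 S8-y->S2 S9-x->S3 S9-y->S12 S10-x->S13 S10-y->S4 S11-x->S13 S11-y->S13 S12-x->S14 S12-y->S0 S13-x->S14 S13-y->S14 S14-x->S11 S14-y->S11

Build one automaton per condition and run them in lockstep. The first has 3 states tracking the input length modulo 3; the second has 5 states tracking whether and how much of `xxyx` has been seen. A product state is a pair (one from each), accepting exactly when both do.
15 states suffice.
          x    y  
>  S0     S1   S2 
   S1     S3   S4 
   S2     S5   S4 
   S3     S6   S7 
   S4     S8   S0 
   S5     S6   S0 
   S6     S9  S10 
   S7    S11   S2 
   S8     S9   S2 
   S9     S3  S12 
   S10   S13   S4 
 * S11   S13  S13 
   S12   S14   S0 
   S13   S14  S14 
   S14   S11  S11 
(> = start, * = accepting)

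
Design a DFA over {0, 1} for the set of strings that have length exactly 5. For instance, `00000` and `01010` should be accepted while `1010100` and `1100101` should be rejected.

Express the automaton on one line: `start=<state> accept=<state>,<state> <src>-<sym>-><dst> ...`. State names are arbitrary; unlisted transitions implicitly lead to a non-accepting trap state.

We only need to distinguish lengths 0, 1, …, 5, and '>5'. Chain q0 → q1 → q2 → q3 → q4 → q5 → q6 on every symbol, with q6 looping. Accepting states: {q5}.
With 7 states:
        0   1  
>  q0   q1  q1 
   q1   q2  q2 
   q2   q3  q3 
   q3   q4  q4 
   q4   q5  q5 
 * q5   q6  q6 
   q6   q6  q6 
(> = start, * = accepting)

start=q0 accept=q5 q0-0->q1 q0-1->q1 q1-0->q2 q1-1->q2 q2-0->q3 q2-1->q3 q3-0->q4 q3-1->q4 q4-0->q5 q4-1->q5 q5-0->q6 q5-1->q6 q6-0->q6 q6-1->q6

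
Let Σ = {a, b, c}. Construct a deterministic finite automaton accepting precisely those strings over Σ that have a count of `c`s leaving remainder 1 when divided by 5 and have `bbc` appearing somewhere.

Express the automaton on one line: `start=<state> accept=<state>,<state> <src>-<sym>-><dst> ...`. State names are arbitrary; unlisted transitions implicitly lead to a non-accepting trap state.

start=q0 accept=q6 q0-a->q0 q0-b->q1 q0-c->q2 q1-a->q0 q1-b->q3 q1-c->q2 q2-a->q2 q2-b->q4 q2-c->q5 q3-a->q0 q3-b->q3 q3-c->q6 q4-a->q2 q4-b->q7 q4-c->q5 q5-a->q5 q5-b->q8 q5-c->q9 q6-a->q6 q6-b->q6 q6-c->q10 q7-a->q2 q7-b->q7 q7-c->q10 q8-a->q5 q8-b->q11 q8-c->q9 q9-a->q9 q9-b->q12 q9-c->q13 q10-a->q10 q10-b->q10 q10-c->q14 q11-a->q5 q11-b->q11 q11-c->q14 q12-a->q9 q12-b->q15 q12-c->q13 q13-a->q13 q13-b->q16 q13-c->q0 q14-a->q14 q14-b->q14 q14-c->q17 q15-a->q9 q15-b->q15 q15-c->q17 q16-a->q13 q16-b->q18 q16-c->q0 q17-a->q17 q17-b->q17 q17-c->q19 q18-a->q13 q18-b->q18 q18-c->q19 q19-a->q19 q19-b->q19 q19-c->q6

Build one automaton per condition and run them in lockstep. The first has 5 states tracking the count of `c`s modulo 5; the second has 4 states tracking whether and how much of `bbc` has been seen. A product state is a pair (one from each), accepting exactly when both do.
          a    b    c  
>  q0     q0   q1   q2 
   q1     q0   q3   q2 
   q2     q2   q4   q5 
   q3     q0   q3   q6 
   q4     q2   q7   q5 
   q5     q5   q8   q9 
 * q6     q6   q6  q10 
   q7     q2   q7  q10 
   q8     q5  q11   q9 
   q9     q9  q12  q13 
   q10   q10  q10  q14 
   q11    q5  q11  q14 
   q12    q9  q15  q13 
   q13   q13  q16   q0 
   q14   q14  q14  q17 
   q15    q9  q15  q17 
   q16   q13  q18   q0 
   q17   q17  q17  q19 
   q18   q13  q18  q19 
   q19   q19  q19   q6 
(> = start, * = accepting)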